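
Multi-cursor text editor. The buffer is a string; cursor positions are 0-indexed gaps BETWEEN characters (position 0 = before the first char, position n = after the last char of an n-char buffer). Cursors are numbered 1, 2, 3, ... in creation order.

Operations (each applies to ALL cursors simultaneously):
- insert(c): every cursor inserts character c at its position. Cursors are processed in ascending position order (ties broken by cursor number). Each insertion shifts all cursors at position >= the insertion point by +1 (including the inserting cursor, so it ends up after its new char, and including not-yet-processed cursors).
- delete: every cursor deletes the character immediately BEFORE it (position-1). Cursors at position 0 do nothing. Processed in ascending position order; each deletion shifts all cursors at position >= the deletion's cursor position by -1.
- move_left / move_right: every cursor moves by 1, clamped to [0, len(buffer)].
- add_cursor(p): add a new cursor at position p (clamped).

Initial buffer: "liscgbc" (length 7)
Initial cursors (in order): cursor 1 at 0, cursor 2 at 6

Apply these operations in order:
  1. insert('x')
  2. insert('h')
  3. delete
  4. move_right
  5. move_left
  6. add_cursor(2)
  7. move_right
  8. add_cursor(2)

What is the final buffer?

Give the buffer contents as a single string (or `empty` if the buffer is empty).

Answer: xliscgbxc

Derivation:
After op 1 (insert('x')): buffer="xliscgbxc" (len 9), cursors c1@1 c2@8, authorship 1......2.
After op 2 (insert('h')): buffer="xhliscgbxhc" (len 11), cursors c1@2 c2@10, authorship 11......22.
After op 3 (delete): buffer="xliscgbxc" (len 9), cursors c1@1 c2@8, authorship 1......2.
After op 4 (move_right): buffer="xliscgbxc" (len 9), cursors c1@2 c2@9, authorship 1......2.
After op 5 (move_left): buffer="xliscgbxc" (len 9), cursors c1@1 c2@8, authorship 1......2.
After op 6 (add_cursor(2)): buffer="xliscgbxc" (len 9), cursors c1@1 c3@2 c2@8, authorship 1......2.
After op 7 (move_right): buffer="xliscgbxc" (len 9), cursors c1@2 c3@3 c2@9, authorship 1......2.
After op 8 (add_cursor(2)): buffer="xliscgbxc" (len 9), cursors c1@2 c4@2 c3@3 c2@9, authorship 1......2.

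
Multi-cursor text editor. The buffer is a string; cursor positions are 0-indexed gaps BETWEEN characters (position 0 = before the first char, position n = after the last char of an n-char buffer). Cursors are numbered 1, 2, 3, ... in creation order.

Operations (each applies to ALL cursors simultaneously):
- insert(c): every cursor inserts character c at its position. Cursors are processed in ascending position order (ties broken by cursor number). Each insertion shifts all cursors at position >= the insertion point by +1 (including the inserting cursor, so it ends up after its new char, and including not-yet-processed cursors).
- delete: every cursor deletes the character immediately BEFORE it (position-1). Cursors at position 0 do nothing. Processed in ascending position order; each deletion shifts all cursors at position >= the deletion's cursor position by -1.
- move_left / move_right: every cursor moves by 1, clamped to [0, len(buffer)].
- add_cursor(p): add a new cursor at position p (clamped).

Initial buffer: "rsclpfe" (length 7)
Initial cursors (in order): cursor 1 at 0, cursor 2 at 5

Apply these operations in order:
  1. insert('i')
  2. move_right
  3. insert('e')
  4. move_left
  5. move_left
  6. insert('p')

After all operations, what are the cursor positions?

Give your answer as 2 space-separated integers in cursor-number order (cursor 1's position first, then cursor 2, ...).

After op 1 (insert('i')): buffer="irsclpife" (len 9), cursors c1@1 c2@7, authorship 1.....2..
After op 2 (move_right): buffer="irsclpife" (len 9), cursors c1@2 c2@8, authorship 1.....2..
After op 3 (insert('e')): buffer="iresclpifee" (len 11), cursors c1@3 c2@10, authorship 1.1....2.2.
After op 4 (move_left): buffer="iresclpifee" (len 11), cursors c1@2 c2@9, authorship 1.1....2.2.
After op 5 (move_left): buffer="iresclpifee" (len 11), cursors c1@1 c2@8, authorship 1.1....2.2.
After op 6 (insert('p')): buffer="ipresclpipfee" (len 13), cursors c1@2 c2@10, authorship 11.1....22.2.

Answer: 2 10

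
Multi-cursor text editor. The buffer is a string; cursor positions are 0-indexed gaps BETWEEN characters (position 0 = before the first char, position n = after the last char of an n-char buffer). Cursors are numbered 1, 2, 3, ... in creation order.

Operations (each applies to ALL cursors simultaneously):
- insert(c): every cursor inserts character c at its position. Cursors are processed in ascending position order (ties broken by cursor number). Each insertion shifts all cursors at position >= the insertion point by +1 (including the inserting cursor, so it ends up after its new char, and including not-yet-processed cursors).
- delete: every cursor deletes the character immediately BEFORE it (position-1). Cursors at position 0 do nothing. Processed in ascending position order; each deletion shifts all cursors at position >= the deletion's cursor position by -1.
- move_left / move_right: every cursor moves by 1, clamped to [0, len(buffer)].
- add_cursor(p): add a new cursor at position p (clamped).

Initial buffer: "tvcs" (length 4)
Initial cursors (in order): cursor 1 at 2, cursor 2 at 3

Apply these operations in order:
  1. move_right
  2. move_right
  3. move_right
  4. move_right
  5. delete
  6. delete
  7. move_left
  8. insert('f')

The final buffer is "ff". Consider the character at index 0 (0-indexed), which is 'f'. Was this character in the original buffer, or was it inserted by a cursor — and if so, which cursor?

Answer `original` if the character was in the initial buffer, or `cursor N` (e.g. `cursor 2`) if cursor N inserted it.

Answer: cursor 1

Derivation:
After op 1 (move_right): buffer="tvcs" (len 4), cursors c1@3 c2@4, authorship ....
After op 2 (move_right): buffer="tvcs" (len 4), cursors c1@4 c2@4, authorship ....
After op 3 (move_right): buffer="tvcs" (len 4), cursors c1@4 c2@4, authorship ....
After op 4 (move_right): buffer="tvcs" (len 4), cursors c1@4 c2@4, authorship ....
After op 5 (delete): buffer="tv" (len 2), cursors c1@2 c2@2, authorship ..
After op 6 (delete): buffer="" (len 0), cursors c1@0 c2@0, authorship 
After op 7 (move_left): buffer="" (len 0), cursors c1@0 c2@0, authorship 
After op 8 (insert('f')): buffer="ff" (len 2), cursors c1@2 c2@2, authorship 12
Authorship (.=original, N=cursor N): 1 2
Index 0: author = 1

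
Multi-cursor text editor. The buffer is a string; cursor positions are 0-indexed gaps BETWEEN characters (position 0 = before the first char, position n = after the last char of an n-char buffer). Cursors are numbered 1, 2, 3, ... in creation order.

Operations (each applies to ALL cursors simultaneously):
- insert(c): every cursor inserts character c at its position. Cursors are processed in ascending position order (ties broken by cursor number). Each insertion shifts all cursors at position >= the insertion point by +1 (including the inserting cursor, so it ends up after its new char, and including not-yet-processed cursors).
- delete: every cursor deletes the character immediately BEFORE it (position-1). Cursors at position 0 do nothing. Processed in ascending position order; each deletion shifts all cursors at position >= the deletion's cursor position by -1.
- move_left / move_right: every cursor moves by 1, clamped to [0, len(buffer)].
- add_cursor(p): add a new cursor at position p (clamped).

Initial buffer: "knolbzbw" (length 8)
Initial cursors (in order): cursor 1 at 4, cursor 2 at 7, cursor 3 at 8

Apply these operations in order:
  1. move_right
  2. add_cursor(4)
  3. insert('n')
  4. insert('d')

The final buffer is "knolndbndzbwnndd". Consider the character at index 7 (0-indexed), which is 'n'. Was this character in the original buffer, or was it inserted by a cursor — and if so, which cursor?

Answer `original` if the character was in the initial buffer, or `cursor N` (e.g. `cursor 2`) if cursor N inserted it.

After op 1 (move_right): buffer="knolbzbw" (len 8), cursors c1@5 c2@8 c3@8, authorship ........
After op 2 (add_cursor(4)): buffer="knolbzbw" (len 8), cursors c4@4 c1@5 c2@8 c3@8, authorship ........
After op 3 (insert('n')): buffer="knolnbnzbwnn" (len 12), cursors c4@5 c1@7 c2@12 c3@12, authorship ....4.1...23
After op 4 (insert('d')): buffer="knolndbndzbwnndd" (len 16), cursors c4@6 c1@9 c2@16 c3@16, authorship ....44.11...2323
Authorship (.=original, N=cursor N): . . . . 4 4 . 1 1 . . . 2 3 2 3
Index 7: author = 1

Answer: cursor 1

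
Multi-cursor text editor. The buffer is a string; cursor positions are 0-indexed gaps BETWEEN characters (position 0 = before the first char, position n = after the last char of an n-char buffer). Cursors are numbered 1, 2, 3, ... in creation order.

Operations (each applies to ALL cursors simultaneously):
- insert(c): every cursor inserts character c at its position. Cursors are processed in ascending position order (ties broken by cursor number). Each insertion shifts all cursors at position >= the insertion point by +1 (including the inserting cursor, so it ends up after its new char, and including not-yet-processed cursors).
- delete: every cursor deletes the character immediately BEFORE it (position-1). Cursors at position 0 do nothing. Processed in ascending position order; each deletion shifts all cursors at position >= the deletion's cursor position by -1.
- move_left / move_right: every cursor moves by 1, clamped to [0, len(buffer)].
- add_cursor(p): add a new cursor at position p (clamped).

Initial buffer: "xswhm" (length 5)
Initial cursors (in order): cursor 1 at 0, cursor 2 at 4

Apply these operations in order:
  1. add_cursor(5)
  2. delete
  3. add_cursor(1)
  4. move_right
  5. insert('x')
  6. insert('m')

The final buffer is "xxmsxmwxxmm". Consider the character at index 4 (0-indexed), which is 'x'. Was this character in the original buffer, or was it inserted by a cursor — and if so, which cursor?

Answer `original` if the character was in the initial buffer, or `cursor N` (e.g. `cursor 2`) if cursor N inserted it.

Answer: cursor 4

Derivation:
After op 1 (add_cursor(5)): buffer="xswhm" (len 5), cursors c1@0 c2@4 c3@5, authorship .....
After op 2 (delete): buffer="xsw" (len 3), cursors c1@0 c2@3 c3@3, authorship ...
After op 3 (add_cursor(1)): buffer="xsw" (len 3), cursors c1@0 c4@1 c2@3 c3@3, authorship ...
After op 4 (move_right): buffer="xsw" (len 3), cursors c1@1 c4@2 c2@3 c3@3, authorship ...
After op 5 (insert('x')): buffer="xxsxwxx" (len 7), cursors c1@2 c4@4 c2@7 c3@7, authorship .1.4.23
After op 6 (insert('m')): buffer="xxmsxmwxxmm" (len 11), cursors c1@3 c4@6 c2@11 c3@11, authorship .11.44.2323
Authorship (.=original, N=cursor N): . 1 1 . 4 4 . 2 3 2 3
Index 4: author = 4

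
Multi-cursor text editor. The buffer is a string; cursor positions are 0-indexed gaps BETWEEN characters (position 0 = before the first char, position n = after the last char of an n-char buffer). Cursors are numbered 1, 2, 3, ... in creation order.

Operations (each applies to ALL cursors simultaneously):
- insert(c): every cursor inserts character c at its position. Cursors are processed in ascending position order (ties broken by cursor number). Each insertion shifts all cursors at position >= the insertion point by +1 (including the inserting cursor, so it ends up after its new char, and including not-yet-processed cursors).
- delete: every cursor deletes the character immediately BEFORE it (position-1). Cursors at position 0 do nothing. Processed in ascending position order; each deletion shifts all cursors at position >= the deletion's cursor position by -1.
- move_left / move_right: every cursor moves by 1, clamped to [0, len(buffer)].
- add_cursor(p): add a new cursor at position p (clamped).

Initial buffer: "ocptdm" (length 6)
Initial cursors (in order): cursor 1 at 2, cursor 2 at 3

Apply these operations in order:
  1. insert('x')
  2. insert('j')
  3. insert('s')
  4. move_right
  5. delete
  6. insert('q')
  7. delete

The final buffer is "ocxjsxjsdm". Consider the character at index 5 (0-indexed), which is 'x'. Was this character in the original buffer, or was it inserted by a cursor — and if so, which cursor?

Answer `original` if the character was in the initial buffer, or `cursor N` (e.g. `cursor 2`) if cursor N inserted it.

Answer: cursor 2

Derivation:
After op 1 (insert('x')): buffer="ocxpxtdm" (len 8), cursors c1@3 c2@5, authorship ..1.2...
After op 2 (insert('j')): buffer="ocxjpxjtdm" (len 10), cursors c1@4 c2@7, authorship ..11.22...
After op 3 (insert('s')): buffer="ocxjspxjstdm" (len 12), cursors c1@5 c2@9, authorship ..111.222...
After op 4 (move_right): buffer="ocxjspxjstdm" (len 12), cursors c1@6 c2@10, authorship ..111.222...
After op 5 (delete): buffer="ocxjsxjsdm" (len 10), cursors c1@5 c2@8, authorship ..111222..
After op 6 (insert('q')): buffer="ocxjsqxjsqdm" (len 12), cursors c1@6 c2@10, authorship ..11112222..
After op 7 (delete): buffer="ocxjsxjsdm" (len 10), cursors c1@5 c2@8, authorship ..111222..
Authorship (.=original, N=cursor N): . . 1 1 1 2 2 2 . .
Index 5: author = 2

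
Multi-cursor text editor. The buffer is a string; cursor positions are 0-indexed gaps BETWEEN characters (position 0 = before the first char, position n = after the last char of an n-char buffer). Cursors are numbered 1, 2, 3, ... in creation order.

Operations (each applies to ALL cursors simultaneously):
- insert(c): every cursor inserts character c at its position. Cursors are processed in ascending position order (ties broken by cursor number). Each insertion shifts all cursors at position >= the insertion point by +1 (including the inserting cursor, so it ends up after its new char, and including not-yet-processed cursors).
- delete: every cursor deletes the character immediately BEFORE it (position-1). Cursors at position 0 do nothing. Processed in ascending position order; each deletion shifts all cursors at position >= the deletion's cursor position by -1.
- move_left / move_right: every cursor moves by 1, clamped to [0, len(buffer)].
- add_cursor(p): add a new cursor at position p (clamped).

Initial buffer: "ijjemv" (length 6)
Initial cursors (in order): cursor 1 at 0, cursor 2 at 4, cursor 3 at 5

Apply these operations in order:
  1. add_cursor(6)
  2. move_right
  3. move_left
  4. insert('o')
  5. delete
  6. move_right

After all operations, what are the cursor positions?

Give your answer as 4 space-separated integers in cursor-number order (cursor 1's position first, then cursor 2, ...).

Answer: 1 5 6 6

Derivation:
After op 1 (add_cursor(6)): buffer="ijjemv" (len 6), cursors c1@0 c2@4 c3@5 c4@6, authorship ......
After op 2 (move_right): buffer="ijjemv" (len 6), cursors c1@1 c2@5 c3@6 c4@6, authorship ......
After op 3 (move_left): buffer="ijjemv" (len 6), cursors c1@0 c2@4 c3@5 c4@5, authorship ......
After op 4 (insert('o')): buffer="oijjeomoov" (len 10), cursors c1@1 c2@6 c3@9 c4@9, authorship 1....2.34.
After op 5 (delete): buffer="ijjemv" (len 6), cursors c1@0 c2@4 c3@5 c4@5, authorship ......
After op 6 (move_right): buffer="ijjemv" (len 6), cursors c1@1 c2@5 c3@6 c4@6, authorship ......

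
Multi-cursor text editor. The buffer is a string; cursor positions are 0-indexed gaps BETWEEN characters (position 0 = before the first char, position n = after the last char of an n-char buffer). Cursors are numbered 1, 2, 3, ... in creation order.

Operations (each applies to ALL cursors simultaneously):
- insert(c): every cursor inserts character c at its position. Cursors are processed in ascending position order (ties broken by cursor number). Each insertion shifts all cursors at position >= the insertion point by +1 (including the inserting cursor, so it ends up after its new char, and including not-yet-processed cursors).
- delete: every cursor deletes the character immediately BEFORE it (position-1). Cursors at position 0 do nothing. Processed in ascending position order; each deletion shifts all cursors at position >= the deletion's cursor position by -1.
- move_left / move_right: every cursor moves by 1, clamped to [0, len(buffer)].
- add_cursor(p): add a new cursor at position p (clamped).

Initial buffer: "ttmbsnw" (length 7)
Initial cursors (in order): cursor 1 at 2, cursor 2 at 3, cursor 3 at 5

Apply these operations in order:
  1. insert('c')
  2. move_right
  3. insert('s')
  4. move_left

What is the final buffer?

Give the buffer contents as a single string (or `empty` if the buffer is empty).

After op 1 (insert('c')): buffer="ttcmcbscnw" (len 10), cursors c1@3 c2@5 c3@8, authorship ..1.2..3..
After op 2 (move_right): buffer="ttcmcbscnw" (len 10), cursors c1@4 c2@6 c3@9, authorship ..1.2..3..
After op 3 (insert('s')): buffer="ttcmscbsscnsw" (len 13), cursors c1@5 c2@8 c3@12, authorship ..1.12.2.3.3.
After op 4 (move_left): buffer="ttcmscbsscnsw" (len 13), cursors c1@4 c2@7 c3@11, authorship ..1.12.2.3.3.

Answer: ttcmscbsscnsw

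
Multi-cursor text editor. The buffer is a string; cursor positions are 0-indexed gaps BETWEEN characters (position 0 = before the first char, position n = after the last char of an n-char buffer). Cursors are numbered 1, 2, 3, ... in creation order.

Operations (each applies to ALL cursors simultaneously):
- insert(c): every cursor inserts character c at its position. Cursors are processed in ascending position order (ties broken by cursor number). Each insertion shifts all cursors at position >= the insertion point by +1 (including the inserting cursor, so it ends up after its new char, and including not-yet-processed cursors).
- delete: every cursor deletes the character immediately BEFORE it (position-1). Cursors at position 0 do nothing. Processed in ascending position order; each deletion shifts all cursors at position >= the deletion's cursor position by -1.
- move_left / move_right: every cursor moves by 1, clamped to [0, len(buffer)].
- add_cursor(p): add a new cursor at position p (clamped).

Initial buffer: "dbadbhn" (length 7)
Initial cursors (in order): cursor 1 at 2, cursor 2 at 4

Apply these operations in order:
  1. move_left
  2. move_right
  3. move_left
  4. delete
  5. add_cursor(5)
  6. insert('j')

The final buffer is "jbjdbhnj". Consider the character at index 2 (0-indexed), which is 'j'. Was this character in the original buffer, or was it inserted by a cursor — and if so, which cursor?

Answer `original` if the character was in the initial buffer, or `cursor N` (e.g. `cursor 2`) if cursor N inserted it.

After op 1 (move_left): buffer="dbadbhn" (len 7), cursors c1@1 c2@3, authorship .......
After op 2 (move_right): buffer="dbadbhn" (len 7), cursors c1@2 c2@4, authorship .......
After op 3 (move_left): buffer="dbadbhn" (len 7), cursors c1@1 c2@3, authorship .......
After op 4 (delete): buffer="bdbhn" (len 5), cursors c1@0 c2@1, authorship .....
After op 5 (add_cursor(5)): buffer="bdbhn" (len 5), cursors c1@0 c2@1 c3@5, authorship .....
After op 6 (insert('j')): buffer="jbjdbhnj" (len 8), cursors c1@1 c2@3 c3@8, authorship 1.2....3
Authorship (.=original, N=cursor N): 1 . 2 . . . . 3
Index 2: author = 2

Answer: cursor 2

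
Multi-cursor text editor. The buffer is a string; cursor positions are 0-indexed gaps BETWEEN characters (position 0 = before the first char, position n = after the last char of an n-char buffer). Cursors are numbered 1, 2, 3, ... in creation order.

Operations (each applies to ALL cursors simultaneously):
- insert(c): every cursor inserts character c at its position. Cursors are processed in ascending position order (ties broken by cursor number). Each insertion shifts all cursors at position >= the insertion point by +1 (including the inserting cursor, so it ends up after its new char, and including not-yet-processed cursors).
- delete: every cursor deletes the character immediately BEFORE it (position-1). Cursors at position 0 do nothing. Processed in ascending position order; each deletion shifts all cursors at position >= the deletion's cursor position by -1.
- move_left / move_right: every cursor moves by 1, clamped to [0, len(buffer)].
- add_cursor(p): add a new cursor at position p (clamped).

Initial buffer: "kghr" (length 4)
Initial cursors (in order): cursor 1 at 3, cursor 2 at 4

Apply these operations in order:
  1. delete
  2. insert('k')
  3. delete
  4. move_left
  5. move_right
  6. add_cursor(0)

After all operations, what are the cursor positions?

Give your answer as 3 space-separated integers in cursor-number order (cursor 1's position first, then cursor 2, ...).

Answer: 2 2 0

Derivation:
After op 1 (delete): buffer="kg" (len 2), cursors c1@2 c2@2, authorship ..
After op 2 (insert('k')): buffer="kgkk" (len 4), cursors c1@4 c2@4, authorship ..12
After op 3 (delete): buffer="kg" (len 2), cursors c1@2 c2@2, authorship ..
After op 4 (move_left): buffer="kg" (len 2), cursors c1@1 c2@1, authorship ..
After op 5 (move_right): buffer="kg" (len 2), cursors c1@2 c2@2, authorship ..
After op 6 (add_cursor(0)): buffer="kg" (len 2), cursors c3@0 c1@2 c2@2, authorship ..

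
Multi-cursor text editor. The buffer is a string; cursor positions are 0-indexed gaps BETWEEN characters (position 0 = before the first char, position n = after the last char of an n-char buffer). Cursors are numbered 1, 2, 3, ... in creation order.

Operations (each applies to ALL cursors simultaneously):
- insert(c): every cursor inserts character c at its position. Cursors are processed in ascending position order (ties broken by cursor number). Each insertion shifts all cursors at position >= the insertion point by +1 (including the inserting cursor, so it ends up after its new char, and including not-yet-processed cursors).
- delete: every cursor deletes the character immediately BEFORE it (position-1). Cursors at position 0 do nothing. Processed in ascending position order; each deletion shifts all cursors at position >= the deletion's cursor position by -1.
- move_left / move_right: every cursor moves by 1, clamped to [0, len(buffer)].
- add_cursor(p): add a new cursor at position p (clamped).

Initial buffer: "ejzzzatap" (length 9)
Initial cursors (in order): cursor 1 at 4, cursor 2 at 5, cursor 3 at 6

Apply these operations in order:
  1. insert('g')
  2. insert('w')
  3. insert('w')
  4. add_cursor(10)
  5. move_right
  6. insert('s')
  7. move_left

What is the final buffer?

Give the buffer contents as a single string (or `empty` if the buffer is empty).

Answer: ejzzgwwzsgwwsasgwwtsap

Derivation:
After op 1 (insert('g')): buffer="ejzzgzgagtap" (len 12), cursors c1@5 c2@7 c3@9, authorship ....1.2.3...
After op 2 (insert('w')): buffer="ejzzgwzgwagwtap" (len 15), cursors c1@6 c2@9 c3@12, authorship ....11.22.33...
After op 3 (insert('w')): buffer="ejzzgwwzgwwagwwtap" (len 18), cursors c1@7 c2@11 c3@15, authorship ....111.222.333...
After op 4 (add_cursor(10)): buffer="ejzzgwwzgwwagwwtap" (len 18), cursors c1@7 c4@10 c2@11 c3@15, authorship ....111.222.333...
After op 5 (move_right): buffer="ejzzgwwzgwwagwwtap" (len 18), cursors c1@8 c4@11 c2@12 c3@16, authorship ....111.222.333...
After op 6 (insert('s')): buffer="ejzzgwwzsgwwsasgwwtsap" (len 22), cursors c1@9 c4@13 c2@15 c3@20, authorship ....111.12224.2333.3..
After op 7 (move_left): buffer="ejzzgwwzsgwwsasgwwtsap" (len 22), cursors c1@8 c4@12 c2@14 c3@19, authorship ....111.12224.2333.3..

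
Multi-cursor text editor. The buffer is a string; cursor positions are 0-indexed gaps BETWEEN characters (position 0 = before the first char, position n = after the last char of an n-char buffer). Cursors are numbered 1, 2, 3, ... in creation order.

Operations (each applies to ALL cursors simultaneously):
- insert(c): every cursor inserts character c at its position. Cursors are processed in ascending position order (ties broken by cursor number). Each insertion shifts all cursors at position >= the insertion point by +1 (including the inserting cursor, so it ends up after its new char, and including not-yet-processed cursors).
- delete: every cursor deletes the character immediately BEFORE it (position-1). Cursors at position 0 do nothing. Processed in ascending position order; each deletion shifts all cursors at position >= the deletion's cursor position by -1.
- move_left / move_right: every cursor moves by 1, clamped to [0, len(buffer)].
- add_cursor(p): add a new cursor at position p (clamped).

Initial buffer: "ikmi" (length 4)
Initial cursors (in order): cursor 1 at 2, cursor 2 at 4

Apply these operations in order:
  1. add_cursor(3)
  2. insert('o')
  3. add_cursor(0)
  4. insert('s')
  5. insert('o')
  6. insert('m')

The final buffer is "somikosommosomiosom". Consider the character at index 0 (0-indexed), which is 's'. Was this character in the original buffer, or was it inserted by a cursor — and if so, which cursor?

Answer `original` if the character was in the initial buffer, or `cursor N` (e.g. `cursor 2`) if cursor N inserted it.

Answer: cursor 4

Derivation:
After op 1 (add_cursor(3)): buffer="ikmi" (len 4), cursors c1@2 c3@3 c2@4, authorship ....
After op 2 (insert('o')): buffer="ikomoio" (len 7), cursors c1@3 c3@5 c2@7, authorship ..1.3.2
After op 3 (add_cursor(0)): buffer="ikomoio" (len 7), cursors c4@0 c1@3 c3@5 c2@7, authorship ..1.3.2
After op 4 (insert('s')): buffer="sikosmosios" (len 11), cursors c4@1 c1@5 c3@8 c2@11, authorship 4..11.33.22
After op 5 (insert('o')): buffer="soikosomosoioso" (len 15), cursors c4@2 c1@7 c3@11 c2@15, authorship 44..111.333.222
After op 6 (insert('m')): buffer="somikosommosomiosom" (len 19), cursors c4@3 c1@9 c3@14 c2@19, authorship 444..1111.3333.2222
Authorship (.=original, N=cursor N): 4 4 4 . . 1 1 1 1 . 3 3 3 3 . 2 2 2 2
Index 0: author = 4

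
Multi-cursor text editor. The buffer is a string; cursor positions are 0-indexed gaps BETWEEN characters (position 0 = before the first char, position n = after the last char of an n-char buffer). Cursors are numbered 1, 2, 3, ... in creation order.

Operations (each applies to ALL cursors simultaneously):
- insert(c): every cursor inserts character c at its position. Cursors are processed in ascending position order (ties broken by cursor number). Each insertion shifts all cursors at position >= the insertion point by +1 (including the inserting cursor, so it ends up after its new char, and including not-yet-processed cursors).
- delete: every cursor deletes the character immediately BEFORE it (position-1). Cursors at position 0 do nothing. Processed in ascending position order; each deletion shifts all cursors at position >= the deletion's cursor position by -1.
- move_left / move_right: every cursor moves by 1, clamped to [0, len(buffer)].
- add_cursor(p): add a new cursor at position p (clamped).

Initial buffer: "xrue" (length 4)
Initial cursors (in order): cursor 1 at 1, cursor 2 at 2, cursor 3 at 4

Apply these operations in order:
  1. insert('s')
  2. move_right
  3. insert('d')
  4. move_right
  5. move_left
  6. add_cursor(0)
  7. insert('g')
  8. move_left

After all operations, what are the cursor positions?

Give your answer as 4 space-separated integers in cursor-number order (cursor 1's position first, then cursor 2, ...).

After op 1 (insert('s')): buffer="xsrsues" (len 7), cursors c1@2 c2@4 c3@7, authorship .1.2..3
After op 2 (move_right): buffer="xsrsues" (len 7), cursors c1@3 c2@5 c3@7, authorship .1.2..3
After op 3 (insert('d')): buffer="xsrdsudesd" (len 10), cursors c1@4 c2@7 c3@10, authorship .1.12.2.33
After op 4 (move_right): buffer="xsrdsudesd" (len 10), cursors c1@5 c2@8 c3@10, authorship .1.12.2.33
After op 5 (move_left): buffer="xsrdsudesd" (len 10), cursors c1@4 c2@7 c3@9, authorship .1.12.2.33
After op 6 (add_cursor(0)): buffer="xsrdsudesd" (len 10), cursors c4@0 c1@4 c2@7 c3@9, authorship .1.12.2.33
After op 7 (insert('g')): buffer="gxsrdgsudgesgd" (len 14), cursors c4@1 c1@6 c2@10 c3@13, authorship 4.1.112.22.333
After op 8 (move_left): buffer="gxsrdgsudgesgd" (len 14), cursors c4@0 c1@5 c2@9 c3@12, authorship 4.1.112.22.333

Answer: 5 9 12 0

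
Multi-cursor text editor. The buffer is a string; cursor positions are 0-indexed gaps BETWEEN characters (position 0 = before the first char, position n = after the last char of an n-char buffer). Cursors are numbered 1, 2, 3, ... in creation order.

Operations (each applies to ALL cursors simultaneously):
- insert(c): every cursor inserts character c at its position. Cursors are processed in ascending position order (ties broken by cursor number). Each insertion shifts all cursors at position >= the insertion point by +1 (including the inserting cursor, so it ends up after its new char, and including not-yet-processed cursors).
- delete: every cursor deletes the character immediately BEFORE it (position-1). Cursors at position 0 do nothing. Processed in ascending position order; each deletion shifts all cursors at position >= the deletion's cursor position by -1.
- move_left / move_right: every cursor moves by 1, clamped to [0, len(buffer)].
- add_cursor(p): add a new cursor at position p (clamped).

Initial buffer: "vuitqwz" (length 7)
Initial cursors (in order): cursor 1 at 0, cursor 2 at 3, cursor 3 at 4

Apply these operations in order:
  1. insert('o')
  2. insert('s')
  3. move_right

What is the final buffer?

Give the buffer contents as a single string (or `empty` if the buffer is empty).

After op 1 (insert('o')): buffer="ovuiotoqwz" (len 10), cursors c1@1 c2@5 c3@7, authorship 1...2.3...
After op 2 (insert('s')): buffer="osvuiostosqwz" (len 13), cursors c1@2 c2@7 c3@10, authorship 11...22.33...
After op 3 (move_right): buffer="osvuiostosqwz" (len 13), cursors c1@3 c2@8 c3@11, authorship 11...22.33...

Answer: osvuiostosqwz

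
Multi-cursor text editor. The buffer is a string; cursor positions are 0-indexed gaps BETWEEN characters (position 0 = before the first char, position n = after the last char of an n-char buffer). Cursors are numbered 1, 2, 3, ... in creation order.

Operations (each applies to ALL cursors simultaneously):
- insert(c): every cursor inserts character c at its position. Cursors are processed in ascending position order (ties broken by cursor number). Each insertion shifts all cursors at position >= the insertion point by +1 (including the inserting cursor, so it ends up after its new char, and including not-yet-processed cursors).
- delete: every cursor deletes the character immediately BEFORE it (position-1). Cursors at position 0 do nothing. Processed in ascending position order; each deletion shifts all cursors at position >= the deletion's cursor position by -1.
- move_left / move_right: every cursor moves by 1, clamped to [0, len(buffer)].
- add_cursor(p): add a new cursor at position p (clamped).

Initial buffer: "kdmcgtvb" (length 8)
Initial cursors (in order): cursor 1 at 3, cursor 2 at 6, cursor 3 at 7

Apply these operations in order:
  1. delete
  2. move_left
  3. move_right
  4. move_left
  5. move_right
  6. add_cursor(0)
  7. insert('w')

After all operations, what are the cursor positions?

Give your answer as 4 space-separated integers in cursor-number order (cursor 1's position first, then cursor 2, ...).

After op 1 (delete): buffer="kdcgb" (len 5), cursors c1@2 c2@4 c3@4, authorship .....
After op 2 (move_left): buffer="kdcgb" (len 5), cursors c1@1 c2@3 c3@3, authorship .....
After op 3 (move_right): buffer="kdcgb" (len 5), cursors c1@2 c2@4 c3@4, authorship .....
After op 4 (move_left): buffer="kdcgb" (len 5), cursors c1@1 c2@3 c3@3, authorship .....
After op 5 (move_right): buffer="kdcgb" (len 5), cursors c1@2 c2@4 c3@4, authorship .....
After op 6 (add_cursor(0)): buffer="kdcgb" (len 5), cursors c4@0 c1@2 c2@4 c3@4, authorship .....
After op 7 (insert('w')): buffer="wkdwcgwwb" (len 9), cursors c4@1 c1@4 c2@8 c3@8, authorship 4..1..23.

Answer: 4 8 8 1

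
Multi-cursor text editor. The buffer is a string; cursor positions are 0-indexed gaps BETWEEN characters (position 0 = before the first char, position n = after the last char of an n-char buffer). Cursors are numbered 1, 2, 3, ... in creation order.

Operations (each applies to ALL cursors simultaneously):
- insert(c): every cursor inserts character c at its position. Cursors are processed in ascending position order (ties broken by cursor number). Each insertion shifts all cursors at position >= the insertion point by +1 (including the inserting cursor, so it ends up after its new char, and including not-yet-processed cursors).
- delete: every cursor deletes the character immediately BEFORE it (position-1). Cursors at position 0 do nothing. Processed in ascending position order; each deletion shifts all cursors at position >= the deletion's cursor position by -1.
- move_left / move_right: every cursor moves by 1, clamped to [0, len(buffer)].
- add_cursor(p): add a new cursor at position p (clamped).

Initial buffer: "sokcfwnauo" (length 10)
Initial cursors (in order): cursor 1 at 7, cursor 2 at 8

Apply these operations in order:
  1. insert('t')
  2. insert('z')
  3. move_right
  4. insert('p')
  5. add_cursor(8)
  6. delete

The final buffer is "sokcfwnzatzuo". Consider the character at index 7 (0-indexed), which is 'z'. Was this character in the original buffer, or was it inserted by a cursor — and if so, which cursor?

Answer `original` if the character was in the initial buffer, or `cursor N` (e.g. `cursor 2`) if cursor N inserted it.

After op 1 (insert('t')): buffer="sokcfwntatuo" (len 12), cursors c1@8 c2@10, authorship .......1.2..
After op 2 (insert('z')): buffer="sokcfwntzatzuo" (len 14), cursors c1@9 c2@12, authorship .......11.22..
After op 3 (move_right): buffer="sokcfwntzatzuo" (len 14), cursors c1@10 c2@13, authorship .......11.22..
After op 4 (insert('p')): buffer="sokcfwntzaptzupo" (len 16), cursors c1@11 c2@15, authorship .......11.122.2.
After op 5 (add_cursor(8)): buffer="sokcfwntzaptzupo" (len 16), cursors c3@8 c1@11 c2@15, authorship .......11.122.2.
After op 6 (delete): buffer="sokcfwnzatzuo" (len 13), cursors c3@7 c1@9 c2@12, authorship .......1.22..
Authorship (.=original, N=cursor N): . . . . . . . 1 . 2 2 . .
Index 7: author = 1

Answer: cursor 1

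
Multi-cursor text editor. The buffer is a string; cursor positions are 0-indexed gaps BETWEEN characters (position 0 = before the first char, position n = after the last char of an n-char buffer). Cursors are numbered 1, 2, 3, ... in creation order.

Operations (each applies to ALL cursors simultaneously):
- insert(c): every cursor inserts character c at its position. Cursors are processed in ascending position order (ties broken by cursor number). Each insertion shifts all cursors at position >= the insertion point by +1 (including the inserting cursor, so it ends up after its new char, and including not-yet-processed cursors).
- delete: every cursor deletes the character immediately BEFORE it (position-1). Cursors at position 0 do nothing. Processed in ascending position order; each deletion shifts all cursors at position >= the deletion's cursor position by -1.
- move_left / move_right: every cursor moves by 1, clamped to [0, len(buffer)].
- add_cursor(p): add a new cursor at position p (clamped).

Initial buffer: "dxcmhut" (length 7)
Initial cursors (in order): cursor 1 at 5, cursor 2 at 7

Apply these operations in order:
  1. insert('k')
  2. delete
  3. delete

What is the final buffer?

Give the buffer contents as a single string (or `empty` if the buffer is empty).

Answer: dxcmu

Derivation:
After op 1 (insert('k')): buffer="dxcmhkutk" (len 9), cursors c1@6 c2@9, authorship .....1..2
After op 2 (delete): buffer="dxcmhut" (len 7), cursors c1@5 c2@7, authorship .......
After op 3 (delete): buffer="dxcmu" (len 5), cursors c1@4 c2@5, authorship .....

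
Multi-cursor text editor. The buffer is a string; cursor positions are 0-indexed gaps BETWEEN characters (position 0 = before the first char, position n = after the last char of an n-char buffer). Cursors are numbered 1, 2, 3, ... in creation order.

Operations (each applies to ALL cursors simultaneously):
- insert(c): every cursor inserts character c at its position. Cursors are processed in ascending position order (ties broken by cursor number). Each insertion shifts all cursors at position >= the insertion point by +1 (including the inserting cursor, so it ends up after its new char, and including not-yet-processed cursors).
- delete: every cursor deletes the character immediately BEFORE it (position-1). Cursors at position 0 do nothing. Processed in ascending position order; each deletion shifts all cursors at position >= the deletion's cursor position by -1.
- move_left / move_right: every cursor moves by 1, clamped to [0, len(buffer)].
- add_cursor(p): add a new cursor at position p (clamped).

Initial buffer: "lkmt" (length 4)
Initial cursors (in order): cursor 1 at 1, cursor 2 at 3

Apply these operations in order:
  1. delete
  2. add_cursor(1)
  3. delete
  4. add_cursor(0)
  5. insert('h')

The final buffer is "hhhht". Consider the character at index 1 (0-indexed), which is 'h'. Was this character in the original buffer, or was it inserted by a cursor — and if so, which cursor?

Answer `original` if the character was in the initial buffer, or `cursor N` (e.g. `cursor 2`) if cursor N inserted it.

Answer: cursor 2

Derivation:
After op 1 (delete): buffer="kt" (len 2), cursors c1@0 c2@1, authorship ..
After op 2 (add_cursor(1)): buffer="kt" (len 2), cursors c1@0 c2@1 c3@1, authorship ..
After op 3 (delete): buffer="t" (len 1), cursors c1@0 c2@0 c3@0, authorship .
After op 4 (add_cursor(0)): buffer="t" (len 1), cursors c1@0 c2@0 c3@0 c4@0, authorship .
After op 5 (insert('h')): buffer="hhhht" (len 5), cursors c1@4 c2@4 c3@4 c4@4, authorship 1234.
Authorship (.=original, N=cursor N): 1 2 3 4 .
Index 1: author = 2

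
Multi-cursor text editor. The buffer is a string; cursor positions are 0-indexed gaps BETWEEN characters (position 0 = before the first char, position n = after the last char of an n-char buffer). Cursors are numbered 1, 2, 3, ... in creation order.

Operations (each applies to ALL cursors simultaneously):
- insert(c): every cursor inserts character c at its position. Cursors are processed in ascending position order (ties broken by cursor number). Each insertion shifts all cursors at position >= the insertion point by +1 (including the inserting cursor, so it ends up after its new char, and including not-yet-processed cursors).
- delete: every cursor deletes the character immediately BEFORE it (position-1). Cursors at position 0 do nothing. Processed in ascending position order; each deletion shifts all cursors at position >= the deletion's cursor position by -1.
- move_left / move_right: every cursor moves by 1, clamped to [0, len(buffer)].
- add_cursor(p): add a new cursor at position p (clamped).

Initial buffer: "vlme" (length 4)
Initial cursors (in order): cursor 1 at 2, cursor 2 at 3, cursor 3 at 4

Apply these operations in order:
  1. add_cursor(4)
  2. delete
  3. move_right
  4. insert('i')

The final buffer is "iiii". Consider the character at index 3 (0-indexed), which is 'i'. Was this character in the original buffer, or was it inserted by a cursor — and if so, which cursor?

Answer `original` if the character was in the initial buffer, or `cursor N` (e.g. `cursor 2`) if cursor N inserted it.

Answer: cursor 4

Derivation:
After op 1 (add_cursor(4)): buffer="vlme" (len 4), cursors c1@2 c2@3 c3@4 c4@4, authorship ....
After op 2 (delete): buffer="" (len 0), cursors c1@0 c2@0 c3@0 c4@0, authorship 
After op 3 (move_right): buffer="" (len 0), cursors c1@0 c2@0 c3@0 c4@0, authorship 
After op 4 (insert('i')): buffer="iiii" (len 4), cursors c1@4 c2@4 c3@4 c4@4, authorship 1234
Authorship (.=original, N=cursor N): 1 2 3 4
Index 3: author = 4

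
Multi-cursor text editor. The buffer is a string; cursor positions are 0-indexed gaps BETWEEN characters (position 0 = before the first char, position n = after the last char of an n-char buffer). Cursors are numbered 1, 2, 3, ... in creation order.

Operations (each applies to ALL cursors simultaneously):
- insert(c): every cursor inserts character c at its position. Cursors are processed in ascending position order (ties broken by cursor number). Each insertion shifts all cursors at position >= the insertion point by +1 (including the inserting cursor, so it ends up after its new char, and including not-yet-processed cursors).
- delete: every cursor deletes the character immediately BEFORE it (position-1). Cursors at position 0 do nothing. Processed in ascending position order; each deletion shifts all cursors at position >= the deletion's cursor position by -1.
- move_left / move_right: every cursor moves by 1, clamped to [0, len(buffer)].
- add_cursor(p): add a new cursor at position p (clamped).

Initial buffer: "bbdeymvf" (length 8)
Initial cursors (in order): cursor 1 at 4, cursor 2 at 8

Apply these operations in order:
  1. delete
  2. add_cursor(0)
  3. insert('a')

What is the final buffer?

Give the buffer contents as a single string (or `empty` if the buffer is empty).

After op 1 (delete): buffer="bbdymv" (len 6), cursors c1@3 c2@6, authorship ......
After op 2 (add_cursor(0)): buffer="bbdymv" (len 6), cursors c3@0 c1@3 c2@6, authorship ......
After op 3 (insert('a')): buffer="abbdaymva" (len 9), cursors c3@1 c1@5 c2@9, authorship 3...1...2

Answer: abbdaymva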